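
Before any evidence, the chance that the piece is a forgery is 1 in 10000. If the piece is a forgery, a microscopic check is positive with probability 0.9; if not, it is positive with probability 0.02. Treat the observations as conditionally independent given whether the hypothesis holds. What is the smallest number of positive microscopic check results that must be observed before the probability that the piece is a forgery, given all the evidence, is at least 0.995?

Prior odds: 0.0001 ÷ 0.9999 = 1/9999.
Likelihood ratio of a positive = 0.9/0.02 = 45.
Target posterior odds = 0.995/0.005 = 199.
Need (1/9999) × 45ⁿ ≥ 199, i.e. 45ⁿ ≥ 1989801.
45³ = 91125 falls short of 1989801 but 45⁴ = 4100625 reaches it, so n = 4.

4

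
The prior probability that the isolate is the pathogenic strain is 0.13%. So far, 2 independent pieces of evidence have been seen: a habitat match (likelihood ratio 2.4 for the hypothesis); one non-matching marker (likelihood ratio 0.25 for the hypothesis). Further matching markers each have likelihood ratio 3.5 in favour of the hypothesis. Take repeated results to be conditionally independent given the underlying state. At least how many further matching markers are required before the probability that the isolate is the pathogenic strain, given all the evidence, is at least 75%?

Prior odds = 0.0013/0.9987 = 13/9987.
Combined Bayes factor of the evidence already in hand = 2.4 × 0.25 = 0.6.
Odds after that evidence = (13/9987) × 0.6 = 13/16645.
Target odds = 0.75/0.25 = 3.
Need 3.5ⁿ ≥ 3 ÷ (13/16645) = 49935/13.
3.5⁶ = 1838.265625 falls short of 49935/13 but 3.5⁷ = 823543/128 reaches it, so n = 7.

7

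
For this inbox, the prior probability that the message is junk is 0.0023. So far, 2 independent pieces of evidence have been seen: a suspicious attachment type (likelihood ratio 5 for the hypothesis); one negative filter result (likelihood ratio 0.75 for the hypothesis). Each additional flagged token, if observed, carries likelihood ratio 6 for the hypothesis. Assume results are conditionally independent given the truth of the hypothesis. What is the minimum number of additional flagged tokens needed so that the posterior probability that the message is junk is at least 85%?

4

Prior odds = 0.0023/0.9977 = 23/9977.
Combined Bayes factor of the evidence already in hand = 5 × 0.75 = 3.75.
Odds after that evidence = (23/9977) × 3.75 = 345/39908.
Target odds = 0.85/0.15 = 17/3.
Need 6ⁿ ≥ 17/3 ÷ (345/39908) = 678436/1035.
6³ = 216 falls short of 678436/1035 but 6⁴ = 1296 reaches it, so n = 4.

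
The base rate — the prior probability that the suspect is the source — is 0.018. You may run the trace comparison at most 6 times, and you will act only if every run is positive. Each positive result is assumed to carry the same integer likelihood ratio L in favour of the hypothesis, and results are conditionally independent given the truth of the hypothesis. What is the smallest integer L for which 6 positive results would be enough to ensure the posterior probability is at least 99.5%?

Prior odds = 0.018/0.982 = 9/491.
Target odds = 0.995/0.005 = 199.
Need L⁶ ≥ 199 ÷ (9/491) = 97709/9.
4⁶ = 4096 < 97709/9 ≤ 15625 = 5⁶, so L = 5.

5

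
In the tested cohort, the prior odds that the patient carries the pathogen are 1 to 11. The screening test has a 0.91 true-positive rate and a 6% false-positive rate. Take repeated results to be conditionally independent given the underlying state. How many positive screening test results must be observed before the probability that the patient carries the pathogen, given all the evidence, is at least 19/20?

Prior odds = 1/11.
Likelihood ratio of a positive result = 0.91/0.06 = 91/6.
Target posterior odds = 0.95/0.05 = 19.
Need (1/11) × (91/6)ⁿ ≥ 19, i.e. (91/6)ⁿ ≥ 209.
(91/6)¹ = 91/6 falls short of 209 but (91/6)² = 8281/36 reaches it, so n = 2.

2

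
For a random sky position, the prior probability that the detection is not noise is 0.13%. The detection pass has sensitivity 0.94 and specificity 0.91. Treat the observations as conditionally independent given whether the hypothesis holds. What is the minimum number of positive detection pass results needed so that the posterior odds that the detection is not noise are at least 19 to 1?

Prior odds: 0.0013 ÷ 0.9987 = 13/9987.
False-positive rate = 1 − 0.91 = 0.09; likelihood ratio of a positive = 0.94/0.09 = 94/9.
Target odds = 19.
Need (13/9987) × (94/9)ⁿ ≥ 19, i.e. (94/9)ⁿ ≥ 189753/13.
(94/9)⁴ = 78074896/6561 falls short of 189753/13 but (94/9)⁵ ≈124287 reaches it, so n = 5.

5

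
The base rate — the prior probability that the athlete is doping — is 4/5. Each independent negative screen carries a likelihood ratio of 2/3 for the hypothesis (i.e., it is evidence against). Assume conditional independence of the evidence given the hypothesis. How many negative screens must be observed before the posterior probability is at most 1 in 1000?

21

Prior odds: 0.8 ÷ 0.2 = 4.
Likelihood ratio per negative screen = 2/3.
Target odds: 0.001 ÷ 0.999 = 1/999.
Require (2/3)ⁿ ≤ 1/999 ÷ 4 = 1/3996.
(2/3)²⁰ ≈0.000300729 is still above 1/3996 but (2/3)²¹ ≈0.000200486 is at or below it, so n = 21.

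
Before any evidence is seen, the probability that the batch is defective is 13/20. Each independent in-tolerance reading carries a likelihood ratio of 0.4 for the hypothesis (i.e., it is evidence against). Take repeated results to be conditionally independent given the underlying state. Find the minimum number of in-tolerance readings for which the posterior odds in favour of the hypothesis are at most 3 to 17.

Prior odds: 0.65 ÷ 0.35 = 13/7.
Likelihood ratio per in-tolerance reading = 0.4.
Target odds = 3/17.
Need (13/7) × 0.4ⁿ ≤ 3/17, i.e. 0.4ⁿ ≤ 21/221.
0.4² = 0.16 is still above 21/221 but 0.4³ = 0.064 is at or below it, so n = 3.

3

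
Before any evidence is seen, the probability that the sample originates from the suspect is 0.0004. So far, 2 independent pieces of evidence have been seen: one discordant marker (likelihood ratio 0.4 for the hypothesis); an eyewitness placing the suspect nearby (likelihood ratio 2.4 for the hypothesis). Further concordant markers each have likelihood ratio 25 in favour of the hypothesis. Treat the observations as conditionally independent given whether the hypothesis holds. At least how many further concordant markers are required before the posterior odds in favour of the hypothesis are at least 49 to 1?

Prior odds = 0.0004/0.9996 = 1/2499.
Combined Bayes factor of the evidence already in hand = 0.4 × 2.4 = 0.96.
Odds after that evidence = (1/2499) × 0.96 = 8/20825.
Target odds = 49.
Need 25ⁿ ≥ 49 ÷ (8/20825) = 127553.125.
25³ = 15625 falls short of 127553.125 but 25⁴ = 390625 reaches it, so n = 4.

4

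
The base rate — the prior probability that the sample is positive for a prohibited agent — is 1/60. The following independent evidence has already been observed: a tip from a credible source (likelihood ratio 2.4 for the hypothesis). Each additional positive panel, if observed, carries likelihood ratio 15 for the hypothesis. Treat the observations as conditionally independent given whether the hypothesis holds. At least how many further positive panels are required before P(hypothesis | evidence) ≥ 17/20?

2

Prior odds = (1/60)/(59/60) = 1/59.
Bayes factor of the evidence already in hand = 2.4.
Odds after that evidence = (1/59) × 2.4 = 12/295.
Target odds = 0.85/0.15 = 17/3.
Need 15ⁿ ≥ 17/3 ÷ (12/295) = 5015/36.
15¹ = 15 falls short of 5015/36 but 15² = 225 reaches it, so n = 2.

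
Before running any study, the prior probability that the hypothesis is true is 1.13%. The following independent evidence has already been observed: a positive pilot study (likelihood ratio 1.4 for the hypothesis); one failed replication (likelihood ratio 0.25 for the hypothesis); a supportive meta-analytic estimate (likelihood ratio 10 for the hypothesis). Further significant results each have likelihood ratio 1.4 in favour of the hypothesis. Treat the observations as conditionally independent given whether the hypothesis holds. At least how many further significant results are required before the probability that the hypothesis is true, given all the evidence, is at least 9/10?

17

Prior odds = 0.0113/0.9887 = 113/9887.
Combined Bayes factor of the evidence already in hand = 1.4 × 0.25 × 10 = 3.5.
Odds after that evidence = (113/9887) × 3.5 = 791/19774.
Target odds = 0.9/0.1 = 9.
Need 1.4ⁿ ≥ 9 ÷ (791/19774) = 177966/791.
1.4¹⁶ ≈217.795 falls short of 177966/791 but 1.4¹⁷ ≈304.913 reaches it, so n = 17.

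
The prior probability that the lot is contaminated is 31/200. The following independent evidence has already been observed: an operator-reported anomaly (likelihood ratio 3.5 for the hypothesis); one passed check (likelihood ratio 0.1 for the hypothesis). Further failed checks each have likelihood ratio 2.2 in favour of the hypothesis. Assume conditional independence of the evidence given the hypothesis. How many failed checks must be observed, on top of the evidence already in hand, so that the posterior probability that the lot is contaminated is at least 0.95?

Prior odds = 0.155/0.845 = 31/169.
Combined Bayes factor of the evidence already in hand = 3.5 × 0.1 = 0.35.
Odds after that evidence = (31/169) × 0.35 = 217/3380.
Target odds = 0.95/0.05 = 19.
Need 2.2ⁿ ≥ 19 ÷ (217/3380) = 64220/217.
2.2⁷ = 19487171/78125 falls short of 64220/217 but 2.2⁸ = 214358881/390625 reaches it, so n = 8.

8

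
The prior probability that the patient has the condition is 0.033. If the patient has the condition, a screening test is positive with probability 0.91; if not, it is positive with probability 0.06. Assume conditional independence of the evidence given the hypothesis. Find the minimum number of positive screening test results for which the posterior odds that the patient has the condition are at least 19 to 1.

3

Prior odds = 0.033/0.967 = 33/967.
Likelihood ratio of a positive = 0.91/0.06 = 91/6.
Target odds = 19.
Need (33/967) × (91/6)ⁿ ≥ 19, i.e. (91/6)ⁿ ≥ 18373/33.
(91/6)² = 8281/36 falls short of 18373/33 but (91/6)³ = 753571/216 reaches it, so n = 3.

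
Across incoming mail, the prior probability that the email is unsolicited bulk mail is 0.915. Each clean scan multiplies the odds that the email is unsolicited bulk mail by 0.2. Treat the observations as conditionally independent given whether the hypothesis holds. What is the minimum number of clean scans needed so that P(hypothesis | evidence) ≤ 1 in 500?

6

Prior odds = 0.915/0.085 = 183/17.
Likelihood ratio per clean scan = 0.2.
Target odds: 0.002 ÷ 0.998 = 1/499.
Require 0.2ⁿ ≤ 1/499 ÷ (183/17) = 17/91317.
0.2⁵ = 0.00032 is still above 17/91317 but 0.2⁶ = 1/15625 is at or below it, so n = 6.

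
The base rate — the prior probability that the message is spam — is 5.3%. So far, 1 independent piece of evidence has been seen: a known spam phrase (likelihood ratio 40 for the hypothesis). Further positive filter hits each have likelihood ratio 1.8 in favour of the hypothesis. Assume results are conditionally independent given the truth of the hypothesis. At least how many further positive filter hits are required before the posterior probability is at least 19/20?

4

Prior odds = 0.053/0.947 = 53/947.
Bayes factor of the evidence already in hand = 40.
Odds after that evidence = (53/947) × 40 = 2120/947.
Target odds = 0.95/0.05 = 19.
Need 1.8ⁿ ≥ 19 ÷ (2120/947) = 17993/2120.
1.8³ = 5.832 falls short of 17993/2120 but 1.8⁴ = 10.4976 reaches it, so n = 4.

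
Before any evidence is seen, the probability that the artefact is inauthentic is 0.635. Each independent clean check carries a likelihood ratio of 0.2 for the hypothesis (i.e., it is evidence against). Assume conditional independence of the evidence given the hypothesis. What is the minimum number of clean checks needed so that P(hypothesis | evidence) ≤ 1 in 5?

Prior odds: 0.635 ÷ 0.365 = 127/73.
Likelihood ratio per clean check = 0.2.
Target odds: 0.2 ÷ 0.8 = 0.25.
Require 0.2ⁿ ≤ 0.25 ÷ (127/73) = 73/508.
0.2¹ = 0.2 is still above 73/508 but 0.2² = 0.04 is at or below it, so n = 2.

2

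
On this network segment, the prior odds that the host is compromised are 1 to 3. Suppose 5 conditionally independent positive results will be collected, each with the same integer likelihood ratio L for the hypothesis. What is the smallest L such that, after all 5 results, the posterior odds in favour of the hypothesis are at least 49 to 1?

3

Prior odds = 1/3.
Target odds = 49.
Need L⁵ ≥ 49 ÷ (1/3) = 147.
2⁵ = 32 < 147 ≤ 243 = 3⁵, so L = 3.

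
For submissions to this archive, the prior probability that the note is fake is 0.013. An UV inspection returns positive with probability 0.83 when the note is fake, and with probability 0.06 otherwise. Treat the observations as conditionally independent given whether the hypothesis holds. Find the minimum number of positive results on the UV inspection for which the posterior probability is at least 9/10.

3

Prior odds = 0.013/0.987 = 13/987.
Likelihood ratio of a positive result = 0.83/0.06 = 83/6.
Target odds: 0.9 ÷ 0.1 = 9.
Require (83/6)ⁿ ≥ 9 ÷ (13/987) = 8883/13.
(83/6)² = 6889/36 falls short of 8883/13 but (83/6)³ = 571787/216 reaches it, so n = 3.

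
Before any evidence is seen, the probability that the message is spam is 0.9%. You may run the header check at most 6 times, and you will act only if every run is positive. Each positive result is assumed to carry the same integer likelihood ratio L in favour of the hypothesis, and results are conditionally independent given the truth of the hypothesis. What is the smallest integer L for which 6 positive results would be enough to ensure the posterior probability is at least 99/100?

Prior odds = 0.009/0.991 = 9/991.
Target odds = 0.99/0.01 = 99.
Need L⁶ ≥ 99 ÷ (9/991) = 10901.
4⁶ = 4096 < 10901 ≤ 15625 = 5⁶, so L = 5.

5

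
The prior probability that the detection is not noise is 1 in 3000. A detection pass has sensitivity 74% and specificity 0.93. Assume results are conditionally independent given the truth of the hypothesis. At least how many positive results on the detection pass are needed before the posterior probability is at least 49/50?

Prior odds = (1/3000)/(2999/3000) = 1/2999.
False-positive rate = 1 − 0.93 = 0.07; likelihood ratio of a positive = 0.74/0.07 = 74/7.
Target odds: 0.98 ÷ 0.02 = 49.
Need (1/2999) × (74/7)ⁿ ≥ 49, i.e. (74/7)ⁿ ≥ 146951.
(74/7)⁵ ≈132029 falls short of 146951 but (74/7)⁶ ≈1.39573e+06 reaches it, so n = 6.

6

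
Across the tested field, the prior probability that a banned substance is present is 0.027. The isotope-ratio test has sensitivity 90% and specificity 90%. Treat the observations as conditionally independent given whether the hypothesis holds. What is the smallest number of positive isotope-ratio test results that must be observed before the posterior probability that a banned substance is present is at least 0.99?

Prior odds = 0.027/0.973 = 27/973.
False-positive rate = 1 − 0.9 = 0.1; likelihood ratio of a positive = 0.9/0.1 = 9.
Target odds: 0.99 ÷ 0.01 = 99.
Require 9ⁿ ≥ 99 ÷ (27/973) = 10703/3.
9³ = 729 falls short of 10703/3 but 9⁴ = 6561 reaches it, so n = 4.

4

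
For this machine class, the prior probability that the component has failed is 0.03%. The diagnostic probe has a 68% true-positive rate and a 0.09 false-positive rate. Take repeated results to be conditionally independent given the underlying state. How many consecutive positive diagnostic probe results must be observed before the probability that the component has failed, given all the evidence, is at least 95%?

6

Prior odds: 0.0003 ÷ 0.9997 = 3/9997.
Likelihood ratio of a positive result = 0.68/0.09 = 68/9.
Target odds: 0.95 ÷ 0.05 = 19.
Need (3/9997) × (68/9)ⁿ ≥ 19, i.e. (68/9)ⁿ ≥ 189943/3.
(68/9)⁵ ≈24622.5 falls short of 189943/3 but (68/9)⁶ ≈186037 reaches it, so n = 6.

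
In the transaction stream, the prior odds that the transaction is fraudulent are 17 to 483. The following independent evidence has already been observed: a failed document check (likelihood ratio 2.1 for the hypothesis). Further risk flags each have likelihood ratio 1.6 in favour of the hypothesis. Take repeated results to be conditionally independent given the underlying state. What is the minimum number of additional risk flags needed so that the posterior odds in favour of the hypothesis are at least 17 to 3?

Prior odds = 17/483.
Bayes factor of the evidence already in hand = 2.1.
Odds after that evidence = (17/483) × 2.1 = 17/230.
Target odds = 17/3.
Need 1.6ⁿ ≥ 17/3 ÷ (17/230) = 230/3.
1.6⁹ = 134217728/1953125 falls short of 230/3 but 1.6¹⁰ ≈109.951 reaches it, so n = 10.

10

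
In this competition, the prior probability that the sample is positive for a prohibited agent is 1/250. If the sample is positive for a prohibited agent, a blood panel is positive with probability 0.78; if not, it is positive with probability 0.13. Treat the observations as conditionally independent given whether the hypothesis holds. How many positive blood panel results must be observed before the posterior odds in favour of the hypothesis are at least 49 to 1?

Prior odds: 0.004 ÷ 0.996 = 1/249.
Likelihood ratio of a positive = 0.78/0.13 = 6.
Target odds = 49.
Require 6ⁿ ≥ 49 ÷ (1/249) = 12201.
6⁵ = 7776 falls short of 12201 but 6⁶ = 46656 reaches it, so n = 6.

6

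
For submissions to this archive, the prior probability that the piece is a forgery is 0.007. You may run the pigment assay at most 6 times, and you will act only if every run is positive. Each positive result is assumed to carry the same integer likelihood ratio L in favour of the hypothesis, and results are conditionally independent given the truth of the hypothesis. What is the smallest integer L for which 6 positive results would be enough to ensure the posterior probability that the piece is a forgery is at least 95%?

Prior odds = 0.007/0.993 = 7/993.
Target odds = 0.95/0.05 = 19.
Need L⁶ ≥ 19 ÷ (7/993) = 18867/7.
3⁶ = 729 < 18867/7 ≤ 4096 = 4⁶, so L = 4.

4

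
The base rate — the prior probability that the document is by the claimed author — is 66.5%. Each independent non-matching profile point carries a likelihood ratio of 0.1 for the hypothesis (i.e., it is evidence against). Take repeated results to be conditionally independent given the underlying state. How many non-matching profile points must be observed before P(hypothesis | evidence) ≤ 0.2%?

3

Prior odds = 0.665/0.335 = 133/67.
Likelihood ratio per non-matching profile point = 0.1.
Target posterior odds = 0.002/0.998 = 1/499.
Need (133/67) × 0.1ⁿ ≤ 1/499, i.e. 0.1ⁿ ≤ 67/66367.
0.1² = 0.01 is still above 67/66367 but 0.1³ = 0.001 is at or below it, so n = 3.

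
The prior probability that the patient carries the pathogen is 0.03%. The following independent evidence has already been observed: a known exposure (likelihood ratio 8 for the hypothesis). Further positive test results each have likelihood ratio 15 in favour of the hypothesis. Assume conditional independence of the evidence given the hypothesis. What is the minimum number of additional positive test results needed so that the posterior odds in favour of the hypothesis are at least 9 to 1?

4

Prior odds = 0.0003/0.9997 = 3/9997.
Bayes factor of the evidence already in hand = 8.
Odds after that evidence = (3/9997) × 8 = 24/9997.
Target odds = 9.
Need 15ⁿ ≥ 9 ÷ (24/9997) = 3748.875.
15³ = 3375 falls short of 3748.875 but 15⁴ = 50625 reaches it, so n = 4.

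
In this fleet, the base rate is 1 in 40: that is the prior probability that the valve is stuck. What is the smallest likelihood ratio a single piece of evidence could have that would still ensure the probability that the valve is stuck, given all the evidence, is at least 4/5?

156

Prior odds = 0.025/0.975 = 1/39.
Target odds = 0.8/0.2 = 4.
Required Bayes factor = 4 ÷ (1/39) = 156.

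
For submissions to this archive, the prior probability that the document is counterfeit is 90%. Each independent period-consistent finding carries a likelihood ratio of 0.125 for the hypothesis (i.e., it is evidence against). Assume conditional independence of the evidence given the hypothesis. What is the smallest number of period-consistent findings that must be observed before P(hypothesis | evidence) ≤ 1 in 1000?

5

Prior odds = 0.9/0.1 = 9.
Likelihood ratio per period-consistent finding = 0.125.
Target odds: 0.001 ÷ 0.999 = 1/999.
Need 9 × 0.125ⁿ ≤ 1/999, i.e. 0.125ⁿ ≤ 1/8991.
0.125⁴ = 1/4096 is still above 1/8991 but 0.125⁵ = 1/32768 is at or below it, so n = 5.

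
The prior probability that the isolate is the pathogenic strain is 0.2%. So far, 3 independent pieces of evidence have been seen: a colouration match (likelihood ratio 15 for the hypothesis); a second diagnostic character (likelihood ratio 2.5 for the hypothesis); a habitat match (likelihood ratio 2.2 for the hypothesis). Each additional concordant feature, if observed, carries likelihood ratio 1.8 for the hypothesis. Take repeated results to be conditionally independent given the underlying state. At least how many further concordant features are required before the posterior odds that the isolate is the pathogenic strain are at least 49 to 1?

Prior odds = 0.002/0.998 = 1/499.
Combined Bayes factor of the evidence already in hand = 15 × 2.5 × 2.2 = 82.5.
Odds after that evidence = (1/499) × 82.5 = 165/998.
Target odds = 49.
Need 1.8ⁿ ≥ 49 ÷ (165/998) = 48902/165.
1.8⁹ = 387420489/1953125 falls short of 48902/165 but 1.8¹⁰ ≈357.047 reaches it, so n = 10.

10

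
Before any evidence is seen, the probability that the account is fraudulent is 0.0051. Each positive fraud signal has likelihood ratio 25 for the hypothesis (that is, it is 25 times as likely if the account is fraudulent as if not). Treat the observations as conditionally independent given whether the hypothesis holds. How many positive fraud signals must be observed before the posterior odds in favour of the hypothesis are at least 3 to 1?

Prior odds = 0.0051/0.9949 = 51/9949.
Likelihood ratio per positive fraud signal = 25.
Target odds = 3.
Need (51/9949) × 25ⁿ ≥ 3, i.e. 25ⁿ ≥ 9949/17.
25¹ = 25 falls short of 9949/17 but 25² = 625 reaches it, so n = 2.

2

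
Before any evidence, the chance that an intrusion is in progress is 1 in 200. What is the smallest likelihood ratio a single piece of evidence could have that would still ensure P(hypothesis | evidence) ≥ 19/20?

3781

Prior odds = 0.005/0.995 = 1/199.
Target odds = 0.95/0.05 = 19.
Required Bayes factor = 19 ÷ (1/199) = 3781.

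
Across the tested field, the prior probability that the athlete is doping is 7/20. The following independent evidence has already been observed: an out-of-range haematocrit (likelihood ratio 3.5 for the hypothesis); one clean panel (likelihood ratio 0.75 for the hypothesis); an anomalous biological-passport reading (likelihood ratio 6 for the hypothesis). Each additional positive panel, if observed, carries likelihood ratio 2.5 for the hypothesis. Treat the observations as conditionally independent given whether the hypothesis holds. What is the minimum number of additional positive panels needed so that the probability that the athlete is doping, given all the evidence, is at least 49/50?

2

Prior odds = 0.35/0.65 = 7/13.
Combined Bayes factor of the evidence already in hand = 3.5 × 0.75 × 6 = 15.75.
Odds after that evidence = (7/13) × 15.75 = 441/52.
Target odds = 0.98/0.02 = 49.
Need 2.5ⁿ ≥ 49 ÷ (441/52) = 52/9.
2.5¹ = 2.5 falls short of 52/9 but 2.5² = 6.25 reaches it, so n = 2.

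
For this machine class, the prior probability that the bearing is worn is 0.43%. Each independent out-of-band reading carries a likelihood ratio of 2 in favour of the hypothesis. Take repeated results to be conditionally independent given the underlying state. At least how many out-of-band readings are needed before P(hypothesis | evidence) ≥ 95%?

13

Prior odds = 0.0043/0.9957 = 43/9957.
Likelihood ratio per out-of-band reading = 2.
Target odds: 0.95 ÷ 0.05 = 19.
Need (43/9957) × 2ⁿ ≥ 19, i.e. 2ⁿ ≥ 189183/43.
2¹² = 4096 falls short of 189183/43 but 2¹³ = 8192 reaches it, so n = 13.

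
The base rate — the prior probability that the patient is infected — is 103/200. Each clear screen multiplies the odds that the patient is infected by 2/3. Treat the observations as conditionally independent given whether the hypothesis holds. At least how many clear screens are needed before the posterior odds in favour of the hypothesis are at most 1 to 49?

10

Prior odds = 0.515/0.485 = 103/97.
Likelihood ratio per clear screen = 2/3.
Target odds = 1/49.
Need (103/97) × (2/3)ⁿ ≤ 1/49, i.e. (2/3)ⁿ ≤ 97/5047.
(2/3)⁹ = 512/19683 is still above 97/5047 but (2/3)¹⁰ = 1024/59049 is at or below it, so n = 10.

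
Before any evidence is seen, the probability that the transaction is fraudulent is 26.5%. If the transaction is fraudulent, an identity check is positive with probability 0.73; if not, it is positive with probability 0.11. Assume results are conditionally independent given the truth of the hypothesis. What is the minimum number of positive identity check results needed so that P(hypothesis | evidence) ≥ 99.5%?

4

Prior odds = 0.265/0.735 = 53/147.
Likelihood ratio of a positive = 0.73/0.11 = 73/11.
Target posterior odds = 0.995/0.005 = 199.
Need (53/147) × (73/11)ⁿ ≥ 199, i.e. (73/11)ⁿ ≥ 29253/53.
(73/11)³ = 389017/1331 falls short of 29253/53 but (73/11)⁴ = 28398241/14641 reaches it, so n = 4.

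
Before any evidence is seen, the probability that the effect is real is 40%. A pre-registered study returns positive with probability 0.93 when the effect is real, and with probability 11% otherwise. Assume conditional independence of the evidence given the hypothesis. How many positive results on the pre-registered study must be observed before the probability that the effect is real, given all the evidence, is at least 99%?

3

Prior odds: 0.4 ÷ 0.6 = 2/3.
Likelihood ratio of a positive result = 0.93/0.11 = 93/11.
Target odds: 0.99 ÷ 0.01 = 99.
Require (93/11)ⁿ ≥ 99 ÷ (2/3) = 148.5.
(93/11)² = 8649/121 falls short of 148.5 but (93/11)³ = 804357/1331 reaches it, so n = 3.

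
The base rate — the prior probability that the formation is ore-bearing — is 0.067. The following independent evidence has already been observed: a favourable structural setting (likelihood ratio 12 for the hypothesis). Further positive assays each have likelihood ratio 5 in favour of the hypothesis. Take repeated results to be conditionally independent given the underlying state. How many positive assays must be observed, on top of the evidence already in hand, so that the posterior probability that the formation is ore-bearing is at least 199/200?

Prior odds = 0.067/0.933 = 67/933.
Bayes factor of the evidence already in hand = 12.
Odds after that evidence = (67/933) × 12 = 268/311.
Target odds = 0.995/0.005 = 199.
Need 5ⁿ ≥ 199 ÷ (268/311) = 61889/268.
5³ = 125 falls short of 61889/268 but 5⁴ = 625 reaches it, so n = 4.

4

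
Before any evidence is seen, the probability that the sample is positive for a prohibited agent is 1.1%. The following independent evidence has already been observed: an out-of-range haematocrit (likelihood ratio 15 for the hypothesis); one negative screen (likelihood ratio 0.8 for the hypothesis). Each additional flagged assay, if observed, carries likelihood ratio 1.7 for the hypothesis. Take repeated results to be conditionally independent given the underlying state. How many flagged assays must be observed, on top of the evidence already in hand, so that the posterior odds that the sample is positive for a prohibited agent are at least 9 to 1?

8

Prior odds = 0.011/0.989 = 11/989.
Combined Bayes factor of the evidence already in hand = 15 × 0.8 = 12.
Odds after that evidence = (11/989) × 12 = 132/989.
Target odds = 9.
Need 1.7ⁿ ≥ 9 ÷ (132/989) = 2967/44.
1.7⁷ = 410338673/10000000 falls short of 2967/44 but 1.7⁸ ≈69.7576 reaches it, so n = 8.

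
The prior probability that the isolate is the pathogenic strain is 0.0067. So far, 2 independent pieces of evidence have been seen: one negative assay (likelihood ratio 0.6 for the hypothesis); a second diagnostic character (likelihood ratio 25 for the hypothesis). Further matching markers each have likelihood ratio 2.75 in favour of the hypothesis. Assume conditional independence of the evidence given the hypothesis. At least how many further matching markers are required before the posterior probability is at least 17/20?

4

Prior odds = 0.0067/0.9933 = 67/9933.
Combined Bayes factor of the evidence already in hand = 0.6 × 25 = 15.
Odds after that evidence = (67/9933) × 15 = 335/3311.
Target odds = 0.85/0.15 = 17/3.
Need 2.75ⁿ ≥ 17/3 ÷ (335/3311) = 56287/1005.
2.75³ = 20.796875 falls short of 56287/1005 but 2.75⁴ = 57.19140625 reaches it, so n = 4.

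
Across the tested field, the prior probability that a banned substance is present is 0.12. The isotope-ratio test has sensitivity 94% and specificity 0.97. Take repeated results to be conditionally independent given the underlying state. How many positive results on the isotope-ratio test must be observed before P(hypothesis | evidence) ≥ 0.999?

3

Prior odds = 0.12/0.88 = 3/22.
False-positive rate = 1 − 0.97 = 0.03; likelihood ratio of a positive = 0.94/0.03 = 94/3.
Target odds: 0.999 ÷ 0.001 = 999.
Require (94/3)ⁿ ≥ 999 ÷ (3/22) = 7326.
(94/3)² = 8836/9 falls short of 7326 but (94/3)³ = 830584/27 reaches it, so n = 3.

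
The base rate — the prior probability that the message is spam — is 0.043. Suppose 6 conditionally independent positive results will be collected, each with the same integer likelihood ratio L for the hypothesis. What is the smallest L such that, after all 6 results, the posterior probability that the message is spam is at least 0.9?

3

Prior odds = 0.043/0.957 = 43/957.
Target odds = 0.9/0.1 = 9.
Need L⁶ ≥ 9 ÷ (43/957) = 8613/43.
2⁶ = 64 < 8613/43 ≤ 729 = 3⁶, so L = 3.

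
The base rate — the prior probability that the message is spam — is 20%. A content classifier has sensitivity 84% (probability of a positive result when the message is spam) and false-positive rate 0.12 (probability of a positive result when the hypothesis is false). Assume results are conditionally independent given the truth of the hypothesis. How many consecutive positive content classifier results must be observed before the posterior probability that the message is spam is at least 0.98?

3

Prior odds = 0.2/0.8 = 0.25.
Likelihood ratio of a positive result = 0.84/0.12 = 7.
Target odds: 0.98 ÷ 0.02 = 49.
Require 7ⁿ ≥ 49 ÷ 0.25 = 196.
7² = 49 falls short of 196 but 7³ = 343 reaches it, so n = 3.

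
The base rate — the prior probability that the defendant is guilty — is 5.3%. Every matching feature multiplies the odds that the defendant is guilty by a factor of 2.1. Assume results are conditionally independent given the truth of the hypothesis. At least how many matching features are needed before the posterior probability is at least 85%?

Prior odds = 0.053/0.947 = 53/947.
Likelihood ratio per matching feature = 2.1.
Target posterior odds = 0.85/0.15 = 17/3.
Require 2.1ⁿ ≥ 17/3 ÷ (53/947) = 16099/159.
2.1⁶ = 85766121/1000000 falls short of 16099/159 but 2.1⁷ ≈180.109 reaches it, so n = 7.

7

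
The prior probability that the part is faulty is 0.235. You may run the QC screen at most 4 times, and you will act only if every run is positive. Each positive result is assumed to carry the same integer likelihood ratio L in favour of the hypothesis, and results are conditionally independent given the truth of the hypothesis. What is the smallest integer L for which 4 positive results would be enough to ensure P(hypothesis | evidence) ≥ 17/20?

3

Prior odds = 0.235/0.765 = 47/153.
Target odds = 0.85/0.15 = 17/3.
Need L⁴ ≥ 17/3 ÷ (47/153) = 867/47.
2⁴ = 16 < 867/47 ≤ 81 = 3⁴, so L = 3.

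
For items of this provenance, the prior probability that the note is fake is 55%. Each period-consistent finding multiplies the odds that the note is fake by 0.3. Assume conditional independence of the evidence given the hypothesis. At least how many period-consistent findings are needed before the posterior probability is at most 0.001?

6

Prior odds = 0.55/0.45 = 11/9.
Likelihood ratio per period-consistent finding = 0.3.
Target odds: 0.001 ÷ 0.999 = 1/999.
Need (11/9) × 0.3ⁿ ≤ 1/999, i.e. 0.3ⁿ ≤ 1/1221.
0.3⁵ = 243/100000 is still above 1/1221 but 0.3⁶ = 729/1000000 is at or below it, so n = 6.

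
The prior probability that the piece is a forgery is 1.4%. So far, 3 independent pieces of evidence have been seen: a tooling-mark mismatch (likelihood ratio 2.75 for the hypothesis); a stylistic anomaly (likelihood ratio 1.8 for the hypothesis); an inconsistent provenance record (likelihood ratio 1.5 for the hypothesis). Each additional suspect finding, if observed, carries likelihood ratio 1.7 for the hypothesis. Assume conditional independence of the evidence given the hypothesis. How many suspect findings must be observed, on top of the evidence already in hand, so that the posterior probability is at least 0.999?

Prior odds = 0.014/0.986 = 7/493.
Combined Bayes factor of the evidence already in hand = 2.75 × 1.8 × 1.5 = 7.425.
Odds after that evidence = (7/493) × 7.425 = 2079/19720.
Target odds = 0.999/0.001 = 999.
Need 1.7ⁿ ≥ 999 ÷ (2079/19720) = 729640/77.
1.7¹⁷ ≈8272.4 falls short of 729640/77 but 1.7¹⁸ ≈14063.1 reaches it, so n = 18.

18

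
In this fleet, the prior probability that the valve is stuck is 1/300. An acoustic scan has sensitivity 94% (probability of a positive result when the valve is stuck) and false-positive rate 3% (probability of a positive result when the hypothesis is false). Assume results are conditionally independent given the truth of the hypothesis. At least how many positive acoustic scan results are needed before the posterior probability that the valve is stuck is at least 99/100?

Prior odds = (1/300)/(299/300) = 1/299.
Likelihood ratio of a positive result = 0.94/0.03 = 94/3.
Target posterior odds = 0.99/0.01 = 99.
Need (1/299) × (94/3)ⁿ ≥ 99, i.e. (94/3)ⁿ ≥ 29601.
(94/3)² = 8836/9 falls short of 29601 but (94/3)³ = 830584/27 reaches it, so n = 3.

3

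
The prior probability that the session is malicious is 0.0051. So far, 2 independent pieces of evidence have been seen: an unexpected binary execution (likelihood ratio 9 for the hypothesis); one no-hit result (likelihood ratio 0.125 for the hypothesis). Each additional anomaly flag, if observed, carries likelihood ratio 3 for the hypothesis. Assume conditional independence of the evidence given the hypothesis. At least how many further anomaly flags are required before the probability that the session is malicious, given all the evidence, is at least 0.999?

11

Prior odds = 0.0051/0.9949 = 51/9949.
Combined Bayes factor of the evidence already in hand = 9 × 0.125 = 1.125.
Odds after that evidence = (51/9949) × 1.125 = 459/79592.
Target odds = 0.999/0.001 = 999.
Need 3ⁿ ≥ 999 ÷ (459/79592) = 2944904/17.
3¹⁰ = 59049 falls short of 2944904/17 but 3¹¹ = 177147 reaches it, so n = 11.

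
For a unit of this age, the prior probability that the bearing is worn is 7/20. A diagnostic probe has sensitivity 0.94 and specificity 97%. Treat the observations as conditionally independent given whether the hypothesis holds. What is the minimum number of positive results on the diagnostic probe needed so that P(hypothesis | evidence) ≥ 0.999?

Prior odds: 0.35 ÷ 0.65 = 7/13.
False-positive rate = 1 − 0.97 = 0.03; likelihood ratio of a positive = 0.94/0.03 = 94/3.
Target odds: 0.999 ÷ 0.001 = 999.
Require (94/3)ⁿ ≥ 999 ÷ (7/13) = 12987/7.
(94/3)² = 8836/9 falls short of 12987/7 but (94/3)³ = 830584/27 reaches it, so n = 3.

3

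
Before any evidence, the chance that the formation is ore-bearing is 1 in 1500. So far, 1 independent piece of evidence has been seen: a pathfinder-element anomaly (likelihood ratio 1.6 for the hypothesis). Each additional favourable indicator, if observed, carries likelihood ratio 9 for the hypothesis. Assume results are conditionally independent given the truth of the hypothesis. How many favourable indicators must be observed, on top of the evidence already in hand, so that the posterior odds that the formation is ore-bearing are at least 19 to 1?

5

Prior odds = (1/1500)/(1499/1500) = 1/1499.
Bayes factor of the evidence already in hand = 1.6.
Odds after that evidence = (1/1499) × 1.6 = 8/7495.
Target odds = 19.
Need 9ⁿ ≥ 19 ÷ (8/7495) = 17800.625.
9⁴ = 6561 falls short of 17800.625 but 9⁵ = 59049 reaches it, so n = 5.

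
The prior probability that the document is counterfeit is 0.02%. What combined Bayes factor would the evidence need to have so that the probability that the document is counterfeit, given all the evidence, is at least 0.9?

44991

Prior odds = 0.0002/0.9998 = 1/4999.
Target odds = 0.9/0.1 = 9.
Required Bayes factor = 9 ÷ (1/4999) = 44991.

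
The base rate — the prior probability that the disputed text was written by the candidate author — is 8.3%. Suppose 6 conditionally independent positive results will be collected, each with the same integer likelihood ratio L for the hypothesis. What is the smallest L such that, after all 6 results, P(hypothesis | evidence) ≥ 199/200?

4

Prior odds = 0.083/0.917 = 83/917.
Target odds = 0.995/0.005 = 199.
Need L⁶ ≥ 199 ÷ (83/917) = 182483/83.
3⁶ = 729 < 182483/83 ≤ 4096 = 4⁶, so L = 4.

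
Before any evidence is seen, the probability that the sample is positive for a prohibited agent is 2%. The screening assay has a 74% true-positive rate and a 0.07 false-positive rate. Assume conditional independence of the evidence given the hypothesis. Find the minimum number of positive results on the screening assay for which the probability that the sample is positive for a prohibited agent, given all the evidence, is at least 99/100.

Prior odds = 0.02/0.98 = 1/49.
Likelihood ratio of a positive result = 0.74/0.07 = 74/7.
Target odds: 0.99 ÷ 0.01 = 99.
Require (74/7)ⁿ ≥ 99 ÷ (1/49) = 4851.
(74/7)³ = 405224/343 falls short of 4851 but (74/7)⁴ = 29986576/2401 reaches it, so n = 4.

4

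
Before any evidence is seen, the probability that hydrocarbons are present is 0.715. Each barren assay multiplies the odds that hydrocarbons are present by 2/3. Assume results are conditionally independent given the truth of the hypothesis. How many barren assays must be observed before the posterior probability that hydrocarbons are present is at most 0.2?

Prior odds: 0.715 ÷ 0.285 = 143/57.
Likelihood ratio per barren assay = 2/3.
Target posterior odds = 0.2/0.8 = 0.25.
Need (143/57) × (2/3)ⁿ ≤ 0.25, i.e. (2/3)ⁿ ≤ 57/572.
(2/3)⁵ = 32/243 is still above 57/572 but (2/3)⁶ = 64/729 is at or below it, so n = 6.

6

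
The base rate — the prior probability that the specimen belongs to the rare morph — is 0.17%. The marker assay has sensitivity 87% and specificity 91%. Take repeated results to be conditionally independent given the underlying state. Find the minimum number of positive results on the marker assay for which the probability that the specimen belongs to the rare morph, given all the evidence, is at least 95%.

5

Prior odds = 0.0017/0.9983 = 17/9983.
False-positive rate = 1 − 0.91 = 0.09; likelihood ratio of a positive = 0.87/0.09 = 29/3.
Target odds: 0.95 ÷ 0.05 = 19.
Need (17/9983) × (29/3)ⁿ ≥ 19, i.e. (29/3)ⁿ ≥ 189677/17.
(29/3)⁴ = 707281/81 falls short of 189677/17 but (29/3)⁵ = 20511149/243 reaches it, so n = 5.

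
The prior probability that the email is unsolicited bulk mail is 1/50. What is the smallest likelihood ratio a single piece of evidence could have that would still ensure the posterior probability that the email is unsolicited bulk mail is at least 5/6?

Prior odds = 0.02/0.98 = 1/49.
Target odds = (5/6)/(1/6) = 5.
Required Bayes factor = 5 ÷ (1/49) = 245.

245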